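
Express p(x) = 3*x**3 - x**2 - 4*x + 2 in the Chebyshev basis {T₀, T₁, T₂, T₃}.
(3/2)T₀ + (-7/4)T₁ + (-1/2)T₂ + (3/4)T₃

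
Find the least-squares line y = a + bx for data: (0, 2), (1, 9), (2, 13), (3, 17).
a = 29/10, b = 49/10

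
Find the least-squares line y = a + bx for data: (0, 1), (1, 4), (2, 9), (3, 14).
a = 2/5, b = 22/5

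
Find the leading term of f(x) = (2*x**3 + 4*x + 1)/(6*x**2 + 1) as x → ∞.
x/3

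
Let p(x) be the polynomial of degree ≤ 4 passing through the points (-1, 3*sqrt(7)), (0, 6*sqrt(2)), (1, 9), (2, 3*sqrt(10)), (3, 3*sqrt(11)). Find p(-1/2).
-315/64 - 15*sqrt(11)/128 + 21*sqrt(10)/32 + 105*sqrt(7)/128 + 105*sqrt(2)/16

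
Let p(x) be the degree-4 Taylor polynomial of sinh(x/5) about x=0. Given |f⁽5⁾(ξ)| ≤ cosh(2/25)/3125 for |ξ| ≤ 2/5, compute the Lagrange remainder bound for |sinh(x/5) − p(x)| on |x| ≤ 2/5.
4*cosh(2/25)/146484375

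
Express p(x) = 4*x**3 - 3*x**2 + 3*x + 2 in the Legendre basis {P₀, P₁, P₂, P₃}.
P₀ + (27/5)P₁ + (-2)P₂ + (8/5)P₃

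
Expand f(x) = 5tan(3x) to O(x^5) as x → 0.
15*x + 45*x**3 + O(x**5)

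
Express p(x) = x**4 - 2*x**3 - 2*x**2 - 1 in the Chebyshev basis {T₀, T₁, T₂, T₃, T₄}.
(-13/8)T₀ + (-3/2)T₁ + (-1/2)T₂ + (-1/2)T₃ + (1/8)T₄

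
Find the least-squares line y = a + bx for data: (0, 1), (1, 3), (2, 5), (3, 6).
a = 6/5, b = 17/10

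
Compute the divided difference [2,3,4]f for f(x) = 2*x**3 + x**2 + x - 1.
19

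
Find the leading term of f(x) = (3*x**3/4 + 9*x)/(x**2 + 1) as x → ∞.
3*x/4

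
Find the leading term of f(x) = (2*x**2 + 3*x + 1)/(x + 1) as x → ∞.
2*x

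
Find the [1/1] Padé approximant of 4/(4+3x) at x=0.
1/(3*x/4 + 1)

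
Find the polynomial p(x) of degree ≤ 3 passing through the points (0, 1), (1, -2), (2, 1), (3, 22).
2*x**3 - 3*x**2 - 2*x + 1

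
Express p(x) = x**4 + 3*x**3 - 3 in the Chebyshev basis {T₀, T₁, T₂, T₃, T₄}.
(-21/8)T₀ + (9/4)T₁ + (1/2)T₂ + (3/4)T₃ + (1/8)T₄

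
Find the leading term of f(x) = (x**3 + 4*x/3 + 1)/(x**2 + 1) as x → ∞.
x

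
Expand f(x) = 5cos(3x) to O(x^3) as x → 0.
5 - 45*x**2/2 + O(x**3)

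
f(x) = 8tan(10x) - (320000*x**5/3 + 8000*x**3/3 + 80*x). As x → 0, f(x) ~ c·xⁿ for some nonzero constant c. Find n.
7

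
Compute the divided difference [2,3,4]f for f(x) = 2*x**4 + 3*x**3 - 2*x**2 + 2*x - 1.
135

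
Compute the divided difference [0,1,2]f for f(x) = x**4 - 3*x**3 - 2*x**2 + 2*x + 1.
-4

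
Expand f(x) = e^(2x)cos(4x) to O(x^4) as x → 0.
1 + 2*x - 6*x**2 - 44*x**3/3 + O(x**4)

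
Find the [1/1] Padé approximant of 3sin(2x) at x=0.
6*x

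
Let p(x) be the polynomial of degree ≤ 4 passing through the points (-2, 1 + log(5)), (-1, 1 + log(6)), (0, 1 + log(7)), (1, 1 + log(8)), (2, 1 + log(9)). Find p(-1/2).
1 + log(3**(33/64)*5**(123/128)*7**(45/64)/5)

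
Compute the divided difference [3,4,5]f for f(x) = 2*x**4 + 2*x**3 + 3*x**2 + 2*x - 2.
221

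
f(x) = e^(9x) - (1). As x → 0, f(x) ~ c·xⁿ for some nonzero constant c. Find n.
1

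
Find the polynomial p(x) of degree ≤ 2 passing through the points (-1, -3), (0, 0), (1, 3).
3*x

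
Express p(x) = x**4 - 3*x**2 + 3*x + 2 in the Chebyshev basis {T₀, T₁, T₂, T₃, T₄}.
(7/8)T₀ + (3)T₁ - T₂ + (1/8)T₄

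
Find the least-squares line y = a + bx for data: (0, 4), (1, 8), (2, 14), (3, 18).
a = 19/5, b = 24/5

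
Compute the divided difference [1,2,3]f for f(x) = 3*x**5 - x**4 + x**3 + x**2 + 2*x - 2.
252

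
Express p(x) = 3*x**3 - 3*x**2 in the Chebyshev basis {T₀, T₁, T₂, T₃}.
(-3/2)T₀ + (9/4)T₁ + (-3/2)T₂ + (3/4)T₃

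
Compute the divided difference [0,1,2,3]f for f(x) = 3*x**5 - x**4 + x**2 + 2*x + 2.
69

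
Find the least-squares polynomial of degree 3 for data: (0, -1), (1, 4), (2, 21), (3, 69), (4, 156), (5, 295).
-13/18 + (211/756)x + (355/252)x² + (56/27)x³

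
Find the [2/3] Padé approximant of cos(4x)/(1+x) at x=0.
(1 - 20*x**2/3)/(4*x**3/3 + 4*x**2/3 + x + 1)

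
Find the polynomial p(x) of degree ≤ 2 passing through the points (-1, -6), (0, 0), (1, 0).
-3*x**2 + 3*x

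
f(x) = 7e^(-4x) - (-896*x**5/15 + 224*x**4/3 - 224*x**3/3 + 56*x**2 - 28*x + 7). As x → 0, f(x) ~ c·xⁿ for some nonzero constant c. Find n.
6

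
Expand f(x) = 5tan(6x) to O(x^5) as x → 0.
30*x + 360*x**3 + O(x**5)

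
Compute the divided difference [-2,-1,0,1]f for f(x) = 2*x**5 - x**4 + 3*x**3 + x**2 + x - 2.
15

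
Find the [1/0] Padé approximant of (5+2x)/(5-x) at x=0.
3*x/5 + 1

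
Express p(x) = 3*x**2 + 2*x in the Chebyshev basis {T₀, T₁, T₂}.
(3/2)T₀ + (2)T₁ + (3/2)T₂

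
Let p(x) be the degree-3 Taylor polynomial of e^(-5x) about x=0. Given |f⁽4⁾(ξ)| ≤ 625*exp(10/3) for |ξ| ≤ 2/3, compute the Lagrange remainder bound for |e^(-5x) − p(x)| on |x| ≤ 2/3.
1250*exp(10/3)/243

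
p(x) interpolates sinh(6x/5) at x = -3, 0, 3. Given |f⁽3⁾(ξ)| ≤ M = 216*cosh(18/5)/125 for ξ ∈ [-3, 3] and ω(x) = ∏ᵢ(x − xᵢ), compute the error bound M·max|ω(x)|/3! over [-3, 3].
216*sqrt(3)*cosh(18/5)/125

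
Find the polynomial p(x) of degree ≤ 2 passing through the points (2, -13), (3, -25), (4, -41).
-2*x**2 - 2*x - 1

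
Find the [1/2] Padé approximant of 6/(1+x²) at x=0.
6/(x**2 + 1)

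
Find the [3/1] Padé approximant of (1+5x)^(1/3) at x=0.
(-125*x**3/81 + 25*x**2/9 + 5*x + 1)/(10*x/3 + 1)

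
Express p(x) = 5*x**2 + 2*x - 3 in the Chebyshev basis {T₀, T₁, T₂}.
(-1/2)T₀ + (2)T₁ + (5/2)T₂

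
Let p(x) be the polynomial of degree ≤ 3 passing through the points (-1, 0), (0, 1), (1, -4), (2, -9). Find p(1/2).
-9/8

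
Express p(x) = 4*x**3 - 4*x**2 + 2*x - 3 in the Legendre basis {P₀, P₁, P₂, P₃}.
(-13/3)P₀ + (22/5)P₁ + (-8/3)P₂ + (8/5)P₃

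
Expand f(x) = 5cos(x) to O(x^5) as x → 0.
5 - 5*x**2/2 + 5*x**4/24 + O(x**5)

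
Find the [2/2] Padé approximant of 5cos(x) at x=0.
(5 - 25*x**2/12)/(x**2/12 + 1)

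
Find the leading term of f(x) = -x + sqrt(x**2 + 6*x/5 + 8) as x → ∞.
3/5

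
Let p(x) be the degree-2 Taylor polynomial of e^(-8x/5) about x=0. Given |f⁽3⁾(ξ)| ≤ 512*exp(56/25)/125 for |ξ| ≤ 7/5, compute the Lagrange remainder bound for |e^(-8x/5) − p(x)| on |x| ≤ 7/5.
87808*exp(56/25)/46875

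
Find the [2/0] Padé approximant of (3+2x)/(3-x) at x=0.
x**2/3 + x + 1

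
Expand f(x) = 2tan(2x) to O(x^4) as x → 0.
4*x + 16*x**3/3 + O(x**4)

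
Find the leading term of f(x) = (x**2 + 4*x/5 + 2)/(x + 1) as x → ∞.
x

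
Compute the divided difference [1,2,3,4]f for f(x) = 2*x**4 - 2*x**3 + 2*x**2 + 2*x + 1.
18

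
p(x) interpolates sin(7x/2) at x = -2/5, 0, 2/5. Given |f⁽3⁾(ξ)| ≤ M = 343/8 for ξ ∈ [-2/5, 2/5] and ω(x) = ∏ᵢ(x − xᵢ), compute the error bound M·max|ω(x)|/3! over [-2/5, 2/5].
343*sqrt(3)/3375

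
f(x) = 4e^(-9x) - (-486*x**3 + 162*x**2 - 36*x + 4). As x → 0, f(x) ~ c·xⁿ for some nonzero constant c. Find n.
4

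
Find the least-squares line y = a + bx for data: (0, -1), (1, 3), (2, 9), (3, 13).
a = -6/5, b = 24/5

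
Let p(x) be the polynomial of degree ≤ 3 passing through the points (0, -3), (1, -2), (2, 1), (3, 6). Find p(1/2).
-11/4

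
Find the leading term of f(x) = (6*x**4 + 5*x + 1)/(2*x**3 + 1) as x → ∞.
3*x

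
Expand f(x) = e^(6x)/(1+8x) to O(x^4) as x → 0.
1 - 2*x + 34*x**2 - 236*x**3 + O(x**4)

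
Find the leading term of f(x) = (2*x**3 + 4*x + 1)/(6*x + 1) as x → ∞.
x**2/3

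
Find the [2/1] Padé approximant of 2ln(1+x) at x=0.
x*(x + 6)/(3*(2*x/3 + 1))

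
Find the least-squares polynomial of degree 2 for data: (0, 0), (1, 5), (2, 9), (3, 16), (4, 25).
13/35 + (207/70)x + (11/14)x²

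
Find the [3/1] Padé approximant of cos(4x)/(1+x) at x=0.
(32*x**3/3 - 136*x**2/21 - 32*x/21 + 1)/(1 - 11*x/21)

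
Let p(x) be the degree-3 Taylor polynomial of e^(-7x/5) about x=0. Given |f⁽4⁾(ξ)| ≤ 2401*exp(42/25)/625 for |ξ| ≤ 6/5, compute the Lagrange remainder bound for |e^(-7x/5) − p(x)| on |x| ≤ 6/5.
129654*exp(42/25)/390625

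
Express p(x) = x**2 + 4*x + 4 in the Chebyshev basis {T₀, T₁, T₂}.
(9/2)T₀ + (4)T₁ + (1/2)T₂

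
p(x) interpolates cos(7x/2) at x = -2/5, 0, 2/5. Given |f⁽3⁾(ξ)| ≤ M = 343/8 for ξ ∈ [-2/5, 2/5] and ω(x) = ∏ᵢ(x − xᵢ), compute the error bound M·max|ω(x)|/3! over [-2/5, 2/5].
343*sqrt(3)/3375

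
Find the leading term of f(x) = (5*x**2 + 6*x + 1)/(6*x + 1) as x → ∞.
5*x/6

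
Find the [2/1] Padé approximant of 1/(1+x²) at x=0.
1 - x**2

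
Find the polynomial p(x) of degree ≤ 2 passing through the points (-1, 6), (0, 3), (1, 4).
2*x**2 - x + 3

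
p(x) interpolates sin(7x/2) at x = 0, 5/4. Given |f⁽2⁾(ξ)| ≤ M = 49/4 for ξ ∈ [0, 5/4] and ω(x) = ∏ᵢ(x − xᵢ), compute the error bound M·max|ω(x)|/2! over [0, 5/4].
1225/512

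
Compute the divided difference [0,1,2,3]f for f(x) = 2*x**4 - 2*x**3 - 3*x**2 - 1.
10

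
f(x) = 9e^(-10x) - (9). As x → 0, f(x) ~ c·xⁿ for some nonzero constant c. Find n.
1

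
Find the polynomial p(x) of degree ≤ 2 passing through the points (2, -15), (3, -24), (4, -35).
-x**2 - 4*x - 3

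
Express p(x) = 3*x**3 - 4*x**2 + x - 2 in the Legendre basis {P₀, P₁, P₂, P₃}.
(-10/3)P₀ + (14/5)P₁ + (-8/3)P₂ + (6/5)P₃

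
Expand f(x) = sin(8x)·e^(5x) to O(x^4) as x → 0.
8*x + 40*x**2 + 44*x**3/3 + O(x**4)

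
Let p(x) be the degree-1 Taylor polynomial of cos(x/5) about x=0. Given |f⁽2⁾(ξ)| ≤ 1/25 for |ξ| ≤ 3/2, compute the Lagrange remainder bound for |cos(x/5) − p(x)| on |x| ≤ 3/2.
9/200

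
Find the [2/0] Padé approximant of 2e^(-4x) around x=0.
16*x**2 - 8*x + 2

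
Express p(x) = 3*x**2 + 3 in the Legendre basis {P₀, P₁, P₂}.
(4)P₀ + (2)P₂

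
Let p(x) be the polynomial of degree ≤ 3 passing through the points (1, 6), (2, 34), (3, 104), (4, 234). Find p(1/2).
17/8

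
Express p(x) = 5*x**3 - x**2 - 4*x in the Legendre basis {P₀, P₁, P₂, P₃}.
(-1/3)P₀ - P₁ + (-2/3)P₂ + (2)P₃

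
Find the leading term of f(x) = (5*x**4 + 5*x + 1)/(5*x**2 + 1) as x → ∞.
x**2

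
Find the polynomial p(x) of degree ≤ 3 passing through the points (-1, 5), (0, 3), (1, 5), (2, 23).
2*x**3 + 2*x**2 - 2*x + 3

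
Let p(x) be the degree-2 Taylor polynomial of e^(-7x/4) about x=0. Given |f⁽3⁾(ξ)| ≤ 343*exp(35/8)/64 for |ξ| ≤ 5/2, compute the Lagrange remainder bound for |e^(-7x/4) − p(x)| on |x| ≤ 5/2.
42875*exp(35/8)/3072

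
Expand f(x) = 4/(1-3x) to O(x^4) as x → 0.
4 + 12*x + 36*x**2 + 108*x**3 + O(x**4)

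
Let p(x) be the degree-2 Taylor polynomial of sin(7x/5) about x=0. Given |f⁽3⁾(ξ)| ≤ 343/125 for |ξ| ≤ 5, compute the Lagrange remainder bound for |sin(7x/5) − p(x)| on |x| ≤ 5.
343/6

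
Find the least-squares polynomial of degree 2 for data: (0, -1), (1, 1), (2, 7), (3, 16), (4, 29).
-36/35 + (5/14)x + (25/14)x²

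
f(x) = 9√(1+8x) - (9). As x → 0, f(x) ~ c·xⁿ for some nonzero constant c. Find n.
1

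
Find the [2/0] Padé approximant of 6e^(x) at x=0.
3*x**2 + 6*x + 6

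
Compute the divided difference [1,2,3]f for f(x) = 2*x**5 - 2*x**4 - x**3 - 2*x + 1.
124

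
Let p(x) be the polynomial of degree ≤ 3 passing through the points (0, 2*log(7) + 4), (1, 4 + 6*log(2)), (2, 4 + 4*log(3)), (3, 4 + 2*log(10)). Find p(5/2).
4 + log(27*5**(5/8)*6**(3/4)*7**(1/8)/4)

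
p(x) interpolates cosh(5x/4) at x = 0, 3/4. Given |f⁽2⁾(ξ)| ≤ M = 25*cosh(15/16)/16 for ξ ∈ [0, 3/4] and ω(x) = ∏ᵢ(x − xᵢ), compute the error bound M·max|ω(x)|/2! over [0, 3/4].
225*cosh(15/16)/2048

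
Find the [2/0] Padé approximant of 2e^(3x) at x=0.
9*x**2 + 6*x + 2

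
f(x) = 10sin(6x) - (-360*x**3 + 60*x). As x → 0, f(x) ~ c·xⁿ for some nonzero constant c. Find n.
5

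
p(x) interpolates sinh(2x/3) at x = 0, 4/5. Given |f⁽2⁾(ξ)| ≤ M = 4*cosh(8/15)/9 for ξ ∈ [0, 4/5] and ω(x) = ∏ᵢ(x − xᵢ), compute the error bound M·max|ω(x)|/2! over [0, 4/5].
8*cosh(8/15)/225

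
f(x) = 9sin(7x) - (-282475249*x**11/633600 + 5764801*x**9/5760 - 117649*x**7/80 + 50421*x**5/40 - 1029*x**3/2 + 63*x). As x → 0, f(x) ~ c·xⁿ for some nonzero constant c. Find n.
13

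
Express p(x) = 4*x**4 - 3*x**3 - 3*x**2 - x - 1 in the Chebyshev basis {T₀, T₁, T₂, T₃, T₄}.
-T₀ + (-13/4)T₁ + (1/2)T₂ + (-3/4)T₃ + (1/2)T₄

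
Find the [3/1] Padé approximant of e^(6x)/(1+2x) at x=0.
(9*x**3/4 + 9*x**2/2 + 21*x/8 + 1)/(1 - 11*x/8)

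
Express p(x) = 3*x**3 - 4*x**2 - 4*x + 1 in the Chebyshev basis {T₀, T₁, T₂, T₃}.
-T₀ + (-7/4)T₁ + (-2)T₂ + (3/4)T₃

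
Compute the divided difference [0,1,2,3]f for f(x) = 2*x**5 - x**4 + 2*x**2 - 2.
44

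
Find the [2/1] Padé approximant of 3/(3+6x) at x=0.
1/(2*x + 1)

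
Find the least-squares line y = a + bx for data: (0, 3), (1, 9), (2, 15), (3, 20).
a = 16/5, b = 57/10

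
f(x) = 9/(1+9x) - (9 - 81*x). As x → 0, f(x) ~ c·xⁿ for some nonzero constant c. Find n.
2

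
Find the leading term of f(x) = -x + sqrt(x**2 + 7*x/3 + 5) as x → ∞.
7/6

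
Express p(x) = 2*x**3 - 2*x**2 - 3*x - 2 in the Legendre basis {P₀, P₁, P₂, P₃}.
(-8/3)P₀ + (-9/5)P₁ + (-4/3)P₂ + (4/5)P₃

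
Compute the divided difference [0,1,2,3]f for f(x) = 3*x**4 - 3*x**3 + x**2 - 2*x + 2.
15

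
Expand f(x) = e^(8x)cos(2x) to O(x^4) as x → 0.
1 + 8*x + 30*x**2 + 208*x**3/3 + O(x**4)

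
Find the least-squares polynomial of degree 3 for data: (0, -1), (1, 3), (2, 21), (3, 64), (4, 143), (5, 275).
-25/21 + (167/63)x + (-1/21)x² + (19/9)x³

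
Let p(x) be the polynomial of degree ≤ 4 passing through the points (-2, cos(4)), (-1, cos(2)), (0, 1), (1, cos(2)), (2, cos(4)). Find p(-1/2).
5*cos(2)/16 - cos(4)/64 + 45/64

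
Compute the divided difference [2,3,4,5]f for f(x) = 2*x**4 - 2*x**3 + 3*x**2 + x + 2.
26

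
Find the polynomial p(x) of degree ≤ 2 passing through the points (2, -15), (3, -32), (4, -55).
-3*x**2 - 2*x + 1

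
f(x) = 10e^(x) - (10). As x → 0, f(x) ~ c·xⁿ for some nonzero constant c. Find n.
1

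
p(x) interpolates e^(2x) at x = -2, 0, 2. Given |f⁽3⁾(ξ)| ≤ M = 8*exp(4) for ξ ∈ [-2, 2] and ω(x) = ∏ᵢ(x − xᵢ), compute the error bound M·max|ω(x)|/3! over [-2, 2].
64*sqrt(3)*exp(4)/27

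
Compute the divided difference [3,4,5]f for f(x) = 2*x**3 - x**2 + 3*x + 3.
23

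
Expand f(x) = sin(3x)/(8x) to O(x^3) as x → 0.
3/8 - 9*x**2/16 + O(x**3)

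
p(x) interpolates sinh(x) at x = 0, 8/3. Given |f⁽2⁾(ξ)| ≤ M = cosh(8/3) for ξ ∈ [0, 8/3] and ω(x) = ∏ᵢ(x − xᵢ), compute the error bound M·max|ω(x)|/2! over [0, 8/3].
8*cosh(8/3)/9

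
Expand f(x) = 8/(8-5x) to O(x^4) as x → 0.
1 + 5*x/8 + 25*x**2/64 + 125*x**3/512 + O(x**4)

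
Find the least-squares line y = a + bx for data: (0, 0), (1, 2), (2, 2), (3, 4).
a = 1/5, b = 6/5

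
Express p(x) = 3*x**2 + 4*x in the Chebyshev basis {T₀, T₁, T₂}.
(3/2)T₀ + (4)T₁ + (3/2)T₂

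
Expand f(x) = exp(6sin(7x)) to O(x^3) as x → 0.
1 + 42*x + 882*x**2 + O(x**3)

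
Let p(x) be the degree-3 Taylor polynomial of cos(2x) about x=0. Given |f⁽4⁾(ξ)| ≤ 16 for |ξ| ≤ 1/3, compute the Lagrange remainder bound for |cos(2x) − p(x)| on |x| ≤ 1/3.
2/243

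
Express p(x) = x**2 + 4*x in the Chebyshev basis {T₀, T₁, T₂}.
(1/2)T₀ + (4)T₁ + (1/2)T₂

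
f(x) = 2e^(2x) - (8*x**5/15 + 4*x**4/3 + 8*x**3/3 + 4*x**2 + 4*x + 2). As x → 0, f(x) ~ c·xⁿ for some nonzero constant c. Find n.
6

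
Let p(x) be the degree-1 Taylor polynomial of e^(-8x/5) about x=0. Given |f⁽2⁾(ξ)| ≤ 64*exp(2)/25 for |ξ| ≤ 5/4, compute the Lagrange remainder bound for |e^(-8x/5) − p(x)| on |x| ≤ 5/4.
2*exp(2)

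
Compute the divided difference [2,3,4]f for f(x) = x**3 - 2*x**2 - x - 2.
7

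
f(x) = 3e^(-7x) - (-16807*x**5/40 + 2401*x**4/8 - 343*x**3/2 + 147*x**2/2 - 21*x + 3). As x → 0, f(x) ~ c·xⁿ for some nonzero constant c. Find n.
6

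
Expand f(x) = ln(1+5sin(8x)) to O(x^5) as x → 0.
40*x - 800*x**2 + 62720*x**3/3 - 1868800*x**4/3 + O(x**5)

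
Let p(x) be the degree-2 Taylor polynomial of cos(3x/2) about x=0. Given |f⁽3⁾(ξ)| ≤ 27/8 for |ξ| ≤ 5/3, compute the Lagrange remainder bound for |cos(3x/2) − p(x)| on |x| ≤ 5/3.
125/48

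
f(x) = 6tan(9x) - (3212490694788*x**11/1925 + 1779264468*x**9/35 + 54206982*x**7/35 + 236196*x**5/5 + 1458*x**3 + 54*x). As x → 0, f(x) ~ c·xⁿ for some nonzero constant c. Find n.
13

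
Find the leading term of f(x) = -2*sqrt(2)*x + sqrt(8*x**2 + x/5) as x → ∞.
sqrt(2)/40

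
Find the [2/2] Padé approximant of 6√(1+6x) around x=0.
(135*x**2/2 + 45*x + 6)/(9*x**2/4 + 9*x/2 + 1)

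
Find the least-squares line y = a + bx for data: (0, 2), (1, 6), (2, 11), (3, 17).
a = 3/2, b = 5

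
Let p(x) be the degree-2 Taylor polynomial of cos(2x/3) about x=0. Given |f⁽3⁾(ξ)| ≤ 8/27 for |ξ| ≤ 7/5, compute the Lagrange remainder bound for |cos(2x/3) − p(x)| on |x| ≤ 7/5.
1372/10125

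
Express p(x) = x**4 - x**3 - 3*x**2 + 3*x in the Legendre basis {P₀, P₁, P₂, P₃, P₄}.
(-4/5)P₀ + (12/5)P₁ + (-10/7)P₂ + (-2/5)P₃ + (8/35)P₄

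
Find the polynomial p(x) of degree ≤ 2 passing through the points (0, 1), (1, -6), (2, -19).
-3*x**2 - 4*x + 1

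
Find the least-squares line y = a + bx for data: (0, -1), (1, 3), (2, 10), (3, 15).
a = -3/2, b = 11/2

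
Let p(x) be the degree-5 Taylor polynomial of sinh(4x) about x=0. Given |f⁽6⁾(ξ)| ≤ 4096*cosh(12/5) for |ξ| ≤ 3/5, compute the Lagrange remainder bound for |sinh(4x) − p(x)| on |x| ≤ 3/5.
20736*cosh(12/5)/78125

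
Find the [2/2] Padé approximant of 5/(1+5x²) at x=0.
5/(5*x**2 + 1)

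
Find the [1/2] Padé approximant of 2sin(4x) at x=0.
8*x/(8*x**2/3 + 1)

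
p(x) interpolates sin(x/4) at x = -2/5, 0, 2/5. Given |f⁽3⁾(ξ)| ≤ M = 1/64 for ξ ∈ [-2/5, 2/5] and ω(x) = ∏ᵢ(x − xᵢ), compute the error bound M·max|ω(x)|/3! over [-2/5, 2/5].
sqrt(3)/27000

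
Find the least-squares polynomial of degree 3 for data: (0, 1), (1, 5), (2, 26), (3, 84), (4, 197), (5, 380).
74/63 + (-17/378)x + (101/252)x² + (319/108)x³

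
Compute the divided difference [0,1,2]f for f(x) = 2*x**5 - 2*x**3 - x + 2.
24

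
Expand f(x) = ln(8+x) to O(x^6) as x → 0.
log(8) + x/8 - x**2/128 + x**3/1536 - x**4/16384 + x**5/163840 + O(x**6)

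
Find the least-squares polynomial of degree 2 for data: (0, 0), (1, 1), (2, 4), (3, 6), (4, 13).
6/35 + (-3/70)x + (11/14)x²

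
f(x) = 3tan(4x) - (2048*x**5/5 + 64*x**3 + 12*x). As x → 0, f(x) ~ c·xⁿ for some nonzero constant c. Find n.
7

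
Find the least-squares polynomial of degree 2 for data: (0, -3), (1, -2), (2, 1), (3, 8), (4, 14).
-16/5 + (2/5)x + x²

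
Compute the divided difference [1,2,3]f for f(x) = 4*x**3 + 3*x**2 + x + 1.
27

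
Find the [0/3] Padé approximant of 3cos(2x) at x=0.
3/(2*x**2 + 1)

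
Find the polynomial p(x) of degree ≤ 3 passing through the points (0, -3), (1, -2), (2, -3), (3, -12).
-x**3 + 2*x**2 - 3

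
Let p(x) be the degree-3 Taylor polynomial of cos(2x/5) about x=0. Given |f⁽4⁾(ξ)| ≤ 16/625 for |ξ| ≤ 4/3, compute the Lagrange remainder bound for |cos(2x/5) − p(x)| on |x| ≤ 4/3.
512/151875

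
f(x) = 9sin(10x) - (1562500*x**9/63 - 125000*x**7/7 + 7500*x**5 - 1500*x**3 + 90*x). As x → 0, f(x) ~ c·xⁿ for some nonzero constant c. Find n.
11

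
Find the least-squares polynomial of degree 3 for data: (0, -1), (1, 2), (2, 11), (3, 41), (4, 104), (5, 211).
-107/126 + (2147/756)x + (-643/252)x² + (113/54)x³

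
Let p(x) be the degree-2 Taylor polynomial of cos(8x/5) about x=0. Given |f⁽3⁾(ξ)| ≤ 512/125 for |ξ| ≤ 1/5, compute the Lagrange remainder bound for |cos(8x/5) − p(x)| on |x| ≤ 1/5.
256/46875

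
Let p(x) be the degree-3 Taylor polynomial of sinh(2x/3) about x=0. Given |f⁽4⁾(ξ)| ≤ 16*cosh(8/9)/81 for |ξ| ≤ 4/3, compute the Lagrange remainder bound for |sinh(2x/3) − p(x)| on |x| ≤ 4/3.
512*cosh(8/9)/19683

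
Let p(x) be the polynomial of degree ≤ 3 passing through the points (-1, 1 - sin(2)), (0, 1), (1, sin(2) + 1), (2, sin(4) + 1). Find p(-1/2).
-5*sin(2)/8 + sin(4)/16 + 1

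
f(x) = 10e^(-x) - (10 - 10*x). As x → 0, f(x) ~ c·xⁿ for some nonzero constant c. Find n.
2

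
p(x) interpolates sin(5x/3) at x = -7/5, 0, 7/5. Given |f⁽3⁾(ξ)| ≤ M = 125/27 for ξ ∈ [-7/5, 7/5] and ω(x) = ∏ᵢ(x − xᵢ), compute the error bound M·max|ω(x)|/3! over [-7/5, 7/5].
343*sqrt(3)/729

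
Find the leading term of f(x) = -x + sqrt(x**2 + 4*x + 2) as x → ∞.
2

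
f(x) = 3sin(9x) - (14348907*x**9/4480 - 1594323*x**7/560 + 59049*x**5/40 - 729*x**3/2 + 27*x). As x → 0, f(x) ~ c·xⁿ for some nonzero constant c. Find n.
11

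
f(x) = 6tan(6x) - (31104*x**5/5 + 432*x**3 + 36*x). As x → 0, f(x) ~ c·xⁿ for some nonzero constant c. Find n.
7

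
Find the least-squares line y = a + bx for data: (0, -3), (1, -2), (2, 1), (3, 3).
a = -17/5, b = 21/10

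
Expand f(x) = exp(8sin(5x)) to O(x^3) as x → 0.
1 + 40*x + 800*x**2 + O(x**3)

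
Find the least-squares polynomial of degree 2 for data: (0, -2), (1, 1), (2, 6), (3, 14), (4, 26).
-9/5 + (9/10)x + (3/2)x²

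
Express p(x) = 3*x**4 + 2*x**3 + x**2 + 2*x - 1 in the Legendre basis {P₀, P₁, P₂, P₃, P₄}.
(-1/15)P₀ + (16/5)P₁ + (50/21)P₂ + (4/5)P₃ + (24/35)P₄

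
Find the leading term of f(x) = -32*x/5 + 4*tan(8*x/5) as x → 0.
2048*x**3/375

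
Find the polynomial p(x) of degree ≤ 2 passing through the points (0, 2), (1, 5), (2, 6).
-x**2 + 4*x + 2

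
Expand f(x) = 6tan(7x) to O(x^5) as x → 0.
42*x + 686*x**3 + O(x**5)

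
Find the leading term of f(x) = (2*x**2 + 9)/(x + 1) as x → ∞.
2*x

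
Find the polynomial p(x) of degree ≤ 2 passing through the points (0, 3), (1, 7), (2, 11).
4*x + 3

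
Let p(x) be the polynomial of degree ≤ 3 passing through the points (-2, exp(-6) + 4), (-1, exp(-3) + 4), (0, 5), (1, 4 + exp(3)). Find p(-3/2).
(5 + 15*exp(3) + (exp(3) + 59)*exp(6))*exp(-6)/16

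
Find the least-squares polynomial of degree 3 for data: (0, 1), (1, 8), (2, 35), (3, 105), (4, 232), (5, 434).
155/126 + (379/756)x + (160/63)x² + (317/108)x³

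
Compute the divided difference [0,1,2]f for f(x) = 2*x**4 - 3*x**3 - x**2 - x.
4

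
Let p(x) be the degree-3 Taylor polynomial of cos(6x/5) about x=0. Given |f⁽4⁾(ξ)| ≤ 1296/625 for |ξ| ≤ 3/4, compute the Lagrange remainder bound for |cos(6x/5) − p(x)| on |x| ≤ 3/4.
2187/80000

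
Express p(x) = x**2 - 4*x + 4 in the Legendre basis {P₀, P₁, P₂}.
(13/3)P₀ + (-4)P₁ + (2/3)P₂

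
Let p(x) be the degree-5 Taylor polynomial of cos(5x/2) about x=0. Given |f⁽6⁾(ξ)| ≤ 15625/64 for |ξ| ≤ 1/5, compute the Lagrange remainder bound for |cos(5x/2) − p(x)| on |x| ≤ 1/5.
1/46080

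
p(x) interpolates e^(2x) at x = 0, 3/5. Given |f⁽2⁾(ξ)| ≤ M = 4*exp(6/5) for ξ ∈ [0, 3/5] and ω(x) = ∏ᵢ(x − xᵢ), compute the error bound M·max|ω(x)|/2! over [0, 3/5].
9*exp(6/5)/50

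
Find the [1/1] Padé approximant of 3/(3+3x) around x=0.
1/(x + 1)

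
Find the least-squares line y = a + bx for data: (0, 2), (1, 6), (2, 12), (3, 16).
a = 9/5, b = 24/5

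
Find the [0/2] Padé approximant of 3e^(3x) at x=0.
3/(9*x**2/2 - 3*x + 1)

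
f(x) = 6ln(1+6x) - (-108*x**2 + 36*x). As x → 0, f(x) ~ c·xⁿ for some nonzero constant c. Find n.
3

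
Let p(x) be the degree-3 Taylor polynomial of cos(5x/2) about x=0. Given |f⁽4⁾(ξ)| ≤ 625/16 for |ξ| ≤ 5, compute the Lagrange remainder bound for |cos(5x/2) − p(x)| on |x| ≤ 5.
390625/384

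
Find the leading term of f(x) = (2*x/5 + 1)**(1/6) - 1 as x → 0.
x/15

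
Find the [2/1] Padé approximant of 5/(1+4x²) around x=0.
5 - 20*x**2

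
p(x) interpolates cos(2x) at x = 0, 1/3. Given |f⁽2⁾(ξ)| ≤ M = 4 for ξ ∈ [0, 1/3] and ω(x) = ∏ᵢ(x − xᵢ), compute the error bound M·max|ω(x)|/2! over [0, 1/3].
1/18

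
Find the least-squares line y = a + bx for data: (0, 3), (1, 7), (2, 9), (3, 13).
a = 16/5, b = 16/5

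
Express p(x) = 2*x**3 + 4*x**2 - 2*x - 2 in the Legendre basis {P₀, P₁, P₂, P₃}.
(-2/3)P₀ + (-4/5)P₁ + (8/3)P₂ + (4/5)P₃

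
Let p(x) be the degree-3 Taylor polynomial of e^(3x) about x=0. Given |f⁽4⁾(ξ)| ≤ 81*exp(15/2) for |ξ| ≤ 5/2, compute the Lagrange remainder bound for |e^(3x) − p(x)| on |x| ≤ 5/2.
16875*exp(15/2)/128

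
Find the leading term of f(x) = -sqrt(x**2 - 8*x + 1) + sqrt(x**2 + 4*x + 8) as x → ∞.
6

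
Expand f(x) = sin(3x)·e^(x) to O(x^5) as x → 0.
3*x + 3*x**2 - 3*x**3 - 4*x**4 + O(x**5)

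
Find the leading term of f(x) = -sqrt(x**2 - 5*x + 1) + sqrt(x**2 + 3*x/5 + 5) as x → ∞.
14/5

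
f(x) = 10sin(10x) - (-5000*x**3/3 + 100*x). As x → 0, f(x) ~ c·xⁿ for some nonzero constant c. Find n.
5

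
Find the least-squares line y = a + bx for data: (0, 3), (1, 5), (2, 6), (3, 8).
a = 31/10, b = 8/5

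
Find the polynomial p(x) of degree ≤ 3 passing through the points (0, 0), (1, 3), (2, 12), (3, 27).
3*x**2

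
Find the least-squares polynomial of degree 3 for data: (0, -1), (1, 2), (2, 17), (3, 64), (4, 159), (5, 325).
-67/63 + (1339/378)x + (-895/252)x² + (343/108)x³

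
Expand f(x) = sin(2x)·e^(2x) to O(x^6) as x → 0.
2*x + 4*x**2 + 8*x**3/3 - 16*x**5/15 + O(x**6)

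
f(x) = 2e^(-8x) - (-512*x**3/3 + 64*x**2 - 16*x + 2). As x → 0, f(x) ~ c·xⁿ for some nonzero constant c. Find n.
4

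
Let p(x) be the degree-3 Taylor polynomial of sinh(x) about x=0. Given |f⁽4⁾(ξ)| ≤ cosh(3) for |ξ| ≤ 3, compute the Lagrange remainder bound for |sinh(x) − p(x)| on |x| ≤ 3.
27*cosh(3)/8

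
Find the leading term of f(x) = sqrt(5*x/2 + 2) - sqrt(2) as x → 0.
5*sqrt(2)*x/8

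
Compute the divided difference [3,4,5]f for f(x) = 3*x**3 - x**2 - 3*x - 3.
35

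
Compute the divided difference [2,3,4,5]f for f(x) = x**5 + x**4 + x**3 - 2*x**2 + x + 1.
140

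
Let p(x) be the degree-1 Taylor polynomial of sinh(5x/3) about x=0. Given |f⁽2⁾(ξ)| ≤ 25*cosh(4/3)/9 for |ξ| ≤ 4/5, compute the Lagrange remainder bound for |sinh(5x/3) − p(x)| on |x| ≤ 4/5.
8*cosh(4/3)/9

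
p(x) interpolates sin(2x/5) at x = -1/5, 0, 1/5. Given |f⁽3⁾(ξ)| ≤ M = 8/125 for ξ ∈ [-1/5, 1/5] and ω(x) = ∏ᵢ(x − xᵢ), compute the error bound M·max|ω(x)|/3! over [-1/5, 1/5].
8*sqrt(3)/421875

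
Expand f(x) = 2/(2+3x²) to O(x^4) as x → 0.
1 - 3*x**2/2 + O(x**4)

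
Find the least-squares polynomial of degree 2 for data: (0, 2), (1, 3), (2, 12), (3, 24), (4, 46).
71/35 + (-137/70)x + (45/14)x²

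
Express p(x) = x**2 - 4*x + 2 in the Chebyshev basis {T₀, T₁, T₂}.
(5/2)T₀ + (-4)T₁ + (1/2)T₂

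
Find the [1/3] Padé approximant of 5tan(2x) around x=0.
10*x/(1 - 4*x**2/3)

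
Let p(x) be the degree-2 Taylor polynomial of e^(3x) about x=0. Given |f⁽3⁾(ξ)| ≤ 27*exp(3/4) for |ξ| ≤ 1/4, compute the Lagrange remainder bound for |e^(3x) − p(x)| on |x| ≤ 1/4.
9*exp(3/4)/128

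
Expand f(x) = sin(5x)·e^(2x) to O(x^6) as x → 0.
5*x + 10*x**2 - 65*x**3/6 - 35*x**4 - 295*x**5/24 + O(x**6)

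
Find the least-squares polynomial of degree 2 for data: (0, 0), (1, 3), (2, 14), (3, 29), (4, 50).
-2/7 + (41/35)x + (20/7)x²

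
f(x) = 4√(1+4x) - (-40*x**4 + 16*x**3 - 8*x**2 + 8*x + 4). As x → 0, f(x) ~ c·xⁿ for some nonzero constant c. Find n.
5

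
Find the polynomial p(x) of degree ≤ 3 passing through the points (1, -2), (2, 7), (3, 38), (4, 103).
2*x**3 - x**2 - 2*x - 1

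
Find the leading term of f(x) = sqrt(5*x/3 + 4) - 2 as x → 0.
5*x/12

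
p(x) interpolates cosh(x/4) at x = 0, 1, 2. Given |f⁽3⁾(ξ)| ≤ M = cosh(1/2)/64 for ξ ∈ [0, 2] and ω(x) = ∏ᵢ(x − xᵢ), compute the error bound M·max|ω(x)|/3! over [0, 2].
sqrt(3)*cosh(1/2)/1728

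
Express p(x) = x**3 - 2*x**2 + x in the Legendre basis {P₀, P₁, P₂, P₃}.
(-2/3)P₀ + (8/5)P₁ + (-4/3)P₂ + (2/5)P₃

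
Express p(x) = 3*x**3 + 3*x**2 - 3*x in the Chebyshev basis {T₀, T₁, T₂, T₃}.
(3/2)T₀ + (-3/4)T₁ + (3/2)T₂ + (3/4)T₃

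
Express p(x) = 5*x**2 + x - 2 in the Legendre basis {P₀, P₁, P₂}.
(-1/3)P₀ + P₁ + (10/3)P₂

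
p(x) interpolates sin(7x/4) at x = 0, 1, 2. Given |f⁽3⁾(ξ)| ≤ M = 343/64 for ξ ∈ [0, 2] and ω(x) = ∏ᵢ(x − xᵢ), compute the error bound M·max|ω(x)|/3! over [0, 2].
343*sqrt(3)/1728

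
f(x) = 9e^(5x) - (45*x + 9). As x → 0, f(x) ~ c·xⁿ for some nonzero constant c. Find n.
2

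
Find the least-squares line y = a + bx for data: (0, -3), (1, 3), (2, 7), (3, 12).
a = -13/5, b = 49/10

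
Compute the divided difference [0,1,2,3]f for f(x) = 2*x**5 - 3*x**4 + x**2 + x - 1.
32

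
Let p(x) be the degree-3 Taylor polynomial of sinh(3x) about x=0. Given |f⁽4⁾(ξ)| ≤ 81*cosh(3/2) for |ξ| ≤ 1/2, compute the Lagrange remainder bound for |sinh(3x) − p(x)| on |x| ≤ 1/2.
27*cosh(3/2)/128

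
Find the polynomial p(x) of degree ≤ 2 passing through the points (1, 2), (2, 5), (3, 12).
2*x**2 - 3*x + 3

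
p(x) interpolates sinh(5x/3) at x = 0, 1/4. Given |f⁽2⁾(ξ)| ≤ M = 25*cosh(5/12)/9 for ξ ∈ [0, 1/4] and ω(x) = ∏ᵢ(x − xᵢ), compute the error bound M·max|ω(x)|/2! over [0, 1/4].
25*cosh(5/12)/1152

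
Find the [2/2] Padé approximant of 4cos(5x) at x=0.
(4 - 125*x**2/3)/(25*x**2/12 + 1)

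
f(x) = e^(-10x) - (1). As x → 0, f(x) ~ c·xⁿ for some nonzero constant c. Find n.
1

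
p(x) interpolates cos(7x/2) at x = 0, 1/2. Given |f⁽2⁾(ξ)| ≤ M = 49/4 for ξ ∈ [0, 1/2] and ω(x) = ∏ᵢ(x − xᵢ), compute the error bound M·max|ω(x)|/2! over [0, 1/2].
49/128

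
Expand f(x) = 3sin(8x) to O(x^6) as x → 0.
24*x - 256*x**3 + 4096*x**5/5 + O(x**6)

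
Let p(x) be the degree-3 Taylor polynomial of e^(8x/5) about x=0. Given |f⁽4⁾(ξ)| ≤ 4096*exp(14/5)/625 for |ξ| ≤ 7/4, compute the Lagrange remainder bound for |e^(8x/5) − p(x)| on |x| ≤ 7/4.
4802*exp(14/5)/1875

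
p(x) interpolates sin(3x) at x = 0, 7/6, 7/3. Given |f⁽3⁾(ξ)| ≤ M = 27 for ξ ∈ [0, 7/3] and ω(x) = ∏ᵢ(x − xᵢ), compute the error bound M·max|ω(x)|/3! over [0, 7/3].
343*sqrt(3)/216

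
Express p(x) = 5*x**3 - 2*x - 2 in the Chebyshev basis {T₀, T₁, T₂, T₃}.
(-2)T₀ + (7/4)T₁ + (5/4)T₃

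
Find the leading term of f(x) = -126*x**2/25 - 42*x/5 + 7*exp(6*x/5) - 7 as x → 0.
252*x**3/125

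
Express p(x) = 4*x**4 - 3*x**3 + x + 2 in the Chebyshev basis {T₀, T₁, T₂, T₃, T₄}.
(7/2)T₀ + (-5/4)T₁ + (2)T₂ + (-3/4)T₃ + (1/2)T₄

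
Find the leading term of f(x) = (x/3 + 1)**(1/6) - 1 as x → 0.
x/18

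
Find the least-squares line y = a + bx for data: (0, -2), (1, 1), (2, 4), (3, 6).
a = -9/5, b = 27/10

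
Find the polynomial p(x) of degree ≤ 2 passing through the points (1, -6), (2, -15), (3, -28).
-2*x**2 - 3*x - 1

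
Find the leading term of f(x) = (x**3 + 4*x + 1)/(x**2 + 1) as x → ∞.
x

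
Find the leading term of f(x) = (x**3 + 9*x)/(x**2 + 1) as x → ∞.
x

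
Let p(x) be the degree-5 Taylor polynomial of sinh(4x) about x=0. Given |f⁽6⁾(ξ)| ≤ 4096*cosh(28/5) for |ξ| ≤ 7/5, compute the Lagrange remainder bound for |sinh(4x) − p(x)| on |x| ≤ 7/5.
30118144*cosh(28/5)/703125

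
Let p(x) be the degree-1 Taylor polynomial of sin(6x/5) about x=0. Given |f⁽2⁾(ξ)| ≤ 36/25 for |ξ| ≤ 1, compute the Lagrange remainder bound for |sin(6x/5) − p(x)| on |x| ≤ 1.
18/25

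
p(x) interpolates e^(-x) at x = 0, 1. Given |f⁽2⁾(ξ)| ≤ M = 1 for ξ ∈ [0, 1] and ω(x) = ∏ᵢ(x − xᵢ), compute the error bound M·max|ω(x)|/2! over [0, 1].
1/8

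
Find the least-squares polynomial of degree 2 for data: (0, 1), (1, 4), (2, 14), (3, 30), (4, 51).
4/5 + (3/5)x + (3)x²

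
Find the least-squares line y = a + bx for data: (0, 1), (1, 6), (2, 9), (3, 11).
a = 9/5, b = 33/10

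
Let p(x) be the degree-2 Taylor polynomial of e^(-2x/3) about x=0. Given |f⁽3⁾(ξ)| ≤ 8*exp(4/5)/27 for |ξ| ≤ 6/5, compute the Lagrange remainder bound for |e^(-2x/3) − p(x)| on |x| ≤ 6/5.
32*exp(4/5)/375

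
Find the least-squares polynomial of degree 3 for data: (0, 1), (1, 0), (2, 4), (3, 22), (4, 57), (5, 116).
10/9 + (-536/189)x + (22/63)x² + (26/27)x³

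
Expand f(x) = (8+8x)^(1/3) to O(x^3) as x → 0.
2 + 2*x/3 - 2*x**2/9 + O(x**3)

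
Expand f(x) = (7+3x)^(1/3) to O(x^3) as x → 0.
7**(1/3) + 7**(1/3)*x/7 - 7**(1/3)*x**2/49 + O(x**3)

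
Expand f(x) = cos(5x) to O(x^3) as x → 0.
1 - 25*x**2/2 + O(x**3)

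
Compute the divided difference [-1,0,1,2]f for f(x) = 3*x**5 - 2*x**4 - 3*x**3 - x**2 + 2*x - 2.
8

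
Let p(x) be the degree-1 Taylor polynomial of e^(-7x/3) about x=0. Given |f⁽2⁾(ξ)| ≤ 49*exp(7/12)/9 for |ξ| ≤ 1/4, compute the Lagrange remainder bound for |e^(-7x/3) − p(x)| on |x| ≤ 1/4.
49*exp(7/12)/288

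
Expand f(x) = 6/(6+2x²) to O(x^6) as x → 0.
1 - x**2/3 + x**4/9 + O(x**6)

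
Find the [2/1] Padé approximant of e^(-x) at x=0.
(x**2/6 - 2*x/3 + 1)/(x/3 + 1)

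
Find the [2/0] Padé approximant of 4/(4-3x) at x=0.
9*x**2/16 + 3*x/4 + 1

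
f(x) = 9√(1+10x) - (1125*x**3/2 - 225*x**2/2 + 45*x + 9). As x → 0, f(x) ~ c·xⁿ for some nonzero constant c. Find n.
4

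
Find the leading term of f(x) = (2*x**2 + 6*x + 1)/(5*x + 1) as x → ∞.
2*x/5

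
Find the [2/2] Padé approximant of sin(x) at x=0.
x/(x**2/6 + 1)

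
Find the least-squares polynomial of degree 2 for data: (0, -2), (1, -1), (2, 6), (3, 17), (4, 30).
-12/5 + (1/5)x + (2)x²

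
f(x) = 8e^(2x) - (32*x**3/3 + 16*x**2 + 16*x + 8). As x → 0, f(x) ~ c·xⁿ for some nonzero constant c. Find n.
4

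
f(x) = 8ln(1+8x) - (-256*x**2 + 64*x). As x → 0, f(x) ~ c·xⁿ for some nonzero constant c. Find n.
3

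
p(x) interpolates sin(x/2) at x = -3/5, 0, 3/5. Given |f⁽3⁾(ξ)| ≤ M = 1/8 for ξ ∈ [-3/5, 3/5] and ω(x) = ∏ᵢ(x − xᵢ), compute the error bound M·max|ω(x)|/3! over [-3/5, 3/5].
sqrt(3)/1000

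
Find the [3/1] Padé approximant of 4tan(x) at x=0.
4*x*(x**2 + 3)/3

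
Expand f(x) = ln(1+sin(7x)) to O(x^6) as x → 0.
7*x - 49*x**2/2 + 343*x**3/6 - 2401*x**4/12 + 16807*x**5/24 + O(x**6)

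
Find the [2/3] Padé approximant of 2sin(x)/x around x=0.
(2 - 7*x**2/30)/(x**2/20 + 1)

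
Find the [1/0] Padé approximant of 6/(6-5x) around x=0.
5*x/6 + 1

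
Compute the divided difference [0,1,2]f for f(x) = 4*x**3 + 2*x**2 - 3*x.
14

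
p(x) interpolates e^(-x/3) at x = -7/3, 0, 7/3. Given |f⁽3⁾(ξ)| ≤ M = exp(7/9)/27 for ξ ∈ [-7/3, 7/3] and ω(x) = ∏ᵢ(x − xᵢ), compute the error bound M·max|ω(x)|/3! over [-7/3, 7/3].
343*sqrt(3)*exp(7/9)/19683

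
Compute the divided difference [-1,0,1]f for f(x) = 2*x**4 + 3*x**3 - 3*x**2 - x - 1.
-1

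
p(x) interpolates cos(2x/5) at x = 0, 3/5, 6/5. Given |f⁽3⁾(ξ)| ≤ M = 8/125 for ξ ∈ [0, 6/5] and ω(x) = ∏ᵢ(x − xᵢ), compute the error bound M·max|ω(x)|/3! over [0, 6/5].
8*sqrt(3)/15625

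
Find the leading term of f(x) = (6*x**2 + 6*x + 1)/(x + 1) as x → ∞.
6*x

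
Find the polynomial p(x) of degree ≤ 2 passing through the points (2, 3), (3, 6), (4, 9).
3*x - 3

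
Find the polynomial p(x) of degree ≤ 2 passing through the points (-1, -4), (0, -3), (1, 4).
3*x**2 + 4*x - 3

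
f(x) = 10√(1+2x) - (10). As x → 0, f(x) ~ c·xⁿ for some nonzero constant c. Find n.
1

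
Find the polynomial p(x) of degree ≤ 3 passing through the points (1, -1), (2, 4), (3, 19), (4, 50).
x**3 - x**2 + x - 2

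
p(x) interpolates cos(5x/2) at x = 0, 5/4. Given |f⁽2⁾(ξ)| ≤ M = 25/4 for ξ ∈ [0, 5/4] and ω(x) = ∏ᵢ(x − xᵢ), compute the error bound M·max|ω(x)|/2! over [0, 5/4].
625/512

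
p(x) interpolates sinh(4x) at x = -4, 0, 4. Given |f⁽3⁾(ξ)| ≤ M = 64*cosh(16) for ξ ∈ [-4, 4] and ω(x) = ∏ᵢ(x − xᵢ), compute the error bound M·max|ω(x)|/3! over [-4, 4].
4096*sqrt(3)*cosh(16)/27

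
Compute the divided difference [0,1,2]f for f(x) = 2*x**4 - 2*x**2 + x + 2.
12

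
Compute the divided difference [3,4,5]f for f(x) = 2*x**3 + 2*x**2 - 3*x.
26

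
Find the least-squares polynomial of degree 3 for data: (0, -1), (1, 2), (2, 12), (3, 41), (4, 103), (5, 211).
-22/21 + (79/18)x + (-283/84)x² + (79/36)x³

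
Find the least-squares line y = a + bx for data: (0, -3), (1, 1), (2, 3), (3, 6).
a = -13/5, b = 29/10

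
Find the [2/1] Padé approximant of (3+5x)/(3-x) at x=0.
(5*x/3 + 1)/(1 - x/3)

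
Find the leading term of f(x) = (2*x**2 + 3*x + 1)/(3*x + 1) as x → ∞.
2*x/3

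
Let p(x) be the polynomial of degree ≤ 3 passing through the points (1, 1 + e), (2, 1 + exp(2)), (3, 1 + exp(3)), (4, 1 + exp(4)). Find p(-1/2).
-35*exp(4)/16 - 189*exp(2)/16 + 1 + 105*e/16 + 135*exp(3)/16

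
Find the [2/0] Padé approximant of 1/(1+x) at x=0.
x**2 - x + 1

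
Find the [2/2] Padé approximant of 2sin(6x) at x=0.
12*x/(6*x**2 + 1)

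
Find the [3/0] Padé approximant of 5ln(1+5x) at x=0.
25*x*(50*x**2 - 15*x + 6)/6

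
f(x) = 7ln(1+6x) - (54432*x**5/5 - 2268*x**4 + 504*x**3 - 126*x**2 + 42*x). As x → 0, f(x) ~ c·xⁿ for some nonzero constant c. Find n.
6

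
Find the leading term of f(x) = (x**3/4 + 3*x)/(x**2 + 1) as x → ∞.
x/4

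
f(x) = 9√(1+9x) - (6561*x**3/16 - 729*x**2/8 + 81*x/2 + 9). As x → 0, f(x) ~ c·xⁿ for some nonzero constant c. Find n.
4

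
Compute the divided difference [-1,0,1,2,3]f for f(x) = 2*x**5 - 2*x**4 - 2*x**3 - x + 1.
8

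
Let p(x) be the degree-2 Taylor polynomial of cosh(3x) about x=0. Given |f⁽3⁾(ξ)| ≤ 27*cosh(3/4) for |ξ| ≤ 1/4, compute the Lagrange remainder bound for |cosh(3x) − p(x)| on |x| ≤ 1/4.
9*cosh(3/4)/128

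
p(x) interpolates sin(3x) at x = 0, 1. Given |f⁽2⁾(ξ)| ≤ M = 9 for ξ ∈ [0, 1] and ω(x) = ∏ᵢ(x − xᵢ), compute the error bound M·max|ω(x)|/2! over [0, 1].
9/8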